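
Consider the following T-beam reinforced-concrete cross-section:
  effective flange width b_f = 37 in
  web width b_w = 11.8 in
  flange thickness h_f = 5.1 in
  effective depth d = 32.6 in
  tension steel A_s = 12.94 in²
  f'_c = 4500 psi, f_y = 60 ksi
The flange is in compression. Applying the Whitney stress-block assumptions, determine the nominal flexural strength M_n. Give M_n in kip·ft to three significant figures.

Tension: T = A_s f_y = 12.94 × 60 = 776.4 kips.
Try a within the flange: a = T/(0.85 f'_c b_f) = 776.4/(0.85 × 4.5 × 37) = 5.486 in.
a = 5.486 > h_f = 5.1 in: the block extends into the web. Split into flange-overhang and web parts.
C_f = 0.85 f'_c (b_f − b_w) h_f = 0.85 × 4.5 × (37 − 11.8) × 5.1 = 491.6 kips.
Remaining web compression depth: a_w = (T − C_f)/(0.85 f'_c b_w) = (776.4 − 491.6)/(0.85 × 4.5 × 11.8) = 6.310 in.
M_n = C_f(d − h_f/2) + (T − C_f)(d − a_w/2) = 491.6 × (32.6 − 2.55) + 284.8 × (32.6 − 3.155) = 14772.6 + 8385.9 = 23158.5 kip·in.
M_n = 23158.5/12 = 1929.88 kip·ft.

M_n ≈ 1930 kip·ft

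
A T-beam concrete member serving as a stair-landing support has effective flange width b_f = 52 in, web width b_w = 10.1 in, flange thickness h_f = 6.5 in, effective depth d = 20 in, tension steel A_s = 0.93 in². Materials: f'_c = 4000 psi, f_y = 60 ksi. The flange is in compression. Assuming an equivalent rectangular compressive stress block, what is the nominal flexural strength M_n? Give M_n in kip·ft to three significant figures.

M_n ≈ 92.3 kip·ft

Tension: T = A_s f_y = 0.93 × 60 = 55.8 kips.
Try a within the flange: a = T/(0.85 f'_c b_f) = 55.8/(0.85 × 4 × 52) = 0.316 in.
Since a = 0.316 ≤ h_f = 6.5 in, the stress block lies entirely in the flange; analyse as a rectangular beam of width b_f.
M_n = T(d − a/2) = 55.8 × (20 − 0.158) = 1107.2 kip·in.
M_n = 1107.2/12 = 92.27 kip·ft.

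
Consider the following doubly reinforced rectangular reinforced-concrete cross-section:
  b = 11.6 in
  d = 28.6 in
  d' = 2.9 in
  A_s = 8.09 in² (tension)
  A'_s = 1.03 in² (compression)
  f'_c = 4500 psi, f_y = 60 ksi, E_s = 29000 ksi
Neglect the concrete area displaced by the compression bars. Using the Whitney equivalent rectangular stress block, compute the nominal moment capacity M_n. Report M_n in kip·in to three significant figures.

M_n ≈ 11700 kip·in

Assume both steels yield.
a = (A_s − A'_s) f_y/(0.85 f'_c b) = (8.09 − 1.03) × 60/(0.85 × 4.5 × 11.6) = 9.547 in.
c = a/β₁ = 9.547/0.825 = 11.572 in; ε'_s = 0.003(c − d')/c = 0.0022 ≥ ε_y = 0.0021, so the compression steel yields.
M_n = (A_s − A'_s) f_y (d − a/2) + A'_s f_y (d − d') = 423.6 × (28.6 − 4.7735) + 61.8 × (28.6 − 2.9) = 10092.9 + 1588.3 = 11681.2 kip·in.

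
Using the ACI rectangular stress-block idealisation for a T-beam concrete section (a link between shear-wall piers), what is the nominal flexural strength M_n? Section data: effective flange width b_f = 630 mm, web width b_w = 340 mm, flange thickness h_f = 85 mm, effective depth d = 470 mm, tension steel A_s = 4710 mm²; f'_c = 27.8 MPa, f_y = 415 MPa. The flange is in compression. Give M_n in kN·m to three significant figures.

Tension: T = A_s f_y = 4710 × 415 = 1954650 N.
Try a within the flange: a = T/(0.85 f'_c b_f) = 1954650/(0.85 × 27.8 × 630) = 131.30 mm.
a = 131.30 > h_f = 85 mm: the block extends into the web. Split into flange-overhang and web parts.
C_f = 0.85 f'_c (b_f − b_w) h_f = 0.85 × 27.8 × (630 − 340) × 85 = 582480 N.
Remaining web compression depth: a_w = (T − C_f)/(0.85 f'_c b_w) = (1954650 − 582480)/(0.85 × 27.8 × 340) = 170.79 mm.
M_n = C_f(d − h_f/2) + (T − C_f)(d − a_w/2) = 582480 × (470 − 42.5) + 1372170 × (470 − 85.395) = 249.01 + 527.74 = 776.75 × 10⁶ N·mm.
M_n = 776.75 kN·m.

M_n ≈ 777 kN·m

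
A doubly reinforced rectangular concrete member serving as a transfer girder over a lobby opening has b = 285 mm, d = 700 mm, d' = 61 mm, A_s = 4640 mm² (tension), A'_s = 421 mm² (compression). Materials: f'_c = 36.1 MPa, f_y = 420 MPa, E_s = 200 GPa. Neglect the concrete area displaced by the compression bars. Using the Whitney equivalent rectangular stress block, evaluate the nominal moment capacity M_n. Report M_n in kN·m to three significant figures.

Assume both tension and compression steel yield.
Net tension couple steel: A_s − A'_s = 4219 mm².
a = (A_s − A'_s) f_y / (0.85 f'_c b) = 1771980/(0.85 × 36.1 × 285) = 202.62 mm.
c = a/β₁ = 202.62/0.792 = 255.83 mm; ε'_s = 0.003(c − d')/c = 0.0023 ≥ f_y/E_s = 0.0021, so compression steel does yield.
M_n = (A_s − A'_s) f_y (d − a/2) + A'_s f_y (d − d') = [1771980 × (700 − 101.31) + 176820 × (700 − 61)] × 10⁻⁶ = 1060.87 + 112.99 = 1173.86 kN·m.

M_n ≈ 1170 kN·m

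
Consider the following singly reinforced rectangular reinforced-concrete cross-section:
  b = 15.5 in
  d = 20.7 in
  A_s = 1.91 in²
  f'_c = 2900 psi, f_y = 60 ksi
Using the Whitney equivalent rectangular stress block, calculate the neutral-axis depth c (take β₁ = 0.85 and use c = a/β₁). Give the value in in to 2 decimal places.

T = A_s f_y = 1.91 × 60 = 114.6 kips.
a = T/(0.85 f'_c b) = 114.6/(0.85 × 2.9 × 15.5) = 2.9994 in.
With β₁ = 0.85, c = a/β₁ = 2.9994/0.85 = 3.53 in.

c ≈ 3.53 in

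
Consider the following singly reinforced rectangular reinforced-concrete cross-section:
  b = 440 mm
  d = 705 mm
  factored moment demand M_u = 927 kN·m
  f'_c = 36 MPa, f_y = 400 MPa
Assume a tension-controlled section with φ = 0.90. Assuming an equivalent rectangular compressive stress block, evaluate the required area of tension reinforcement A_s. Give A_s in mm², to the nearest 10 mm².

M_n = M_u/φ = 927/0.90 = 1030 kN·m.
With M_n = 0.85 f'_c a b (d − a/2), solve the quadratic for a:
a = d − √(d² − 2M_n/(0.85 f'_c b)) = 705 − √(705² − 2 × 1030×10⁶/(0.85 × 36 × 440)) = 118.46 mm.
A_s = 0.85 f'_c a b / f_y = 0.85 × 36 × 118.46 × 440 / 400 = 3987.4 mm².

A_s ≈ 3990 mm²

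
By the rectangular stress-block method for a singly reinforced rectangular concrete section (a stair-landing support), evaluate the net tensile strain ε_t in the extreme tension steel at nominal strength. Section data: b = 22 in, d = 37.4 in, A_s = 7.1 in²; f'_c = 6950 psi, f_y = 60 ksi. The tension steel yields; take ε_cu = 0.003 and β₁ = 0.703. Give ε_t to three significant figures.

ε_t ≈ 0.0211

a = A_s f_y/(0.85 f'_c b) = 3.278 in.
β₁ = 0.703, so c = a/β₁ = 3.278/0.703 = 4.663 in.
From the linear strain diagram with ε_cu = 0.003: ε_t = 0.003 (d − c)/c = 0.003 × (37.4 − 4.663)/4.663 = 0.0211.
Since ε_t ≥ 0.005, the section is tension-controlled.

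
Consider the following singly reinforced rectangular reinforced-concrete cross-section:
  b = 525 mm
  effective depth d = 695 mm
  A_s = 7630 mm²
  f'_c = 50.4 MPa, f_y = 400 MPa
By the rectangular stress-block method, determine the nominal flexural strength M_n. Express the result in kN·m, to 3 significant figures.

M_n ≈ 1910 kN·m

T = A_s f_y = 7630 × 400 = 3052000 N = 3052 kN.
From C = T: a = T/(0.85 f'_c b) = 3052000/(0.85 × 50.4 × 525) = 135.70 mm.
M_n = T(d − a/2) = 3052 kN × (695 − 67.85) mm = 1914.06 kN·m.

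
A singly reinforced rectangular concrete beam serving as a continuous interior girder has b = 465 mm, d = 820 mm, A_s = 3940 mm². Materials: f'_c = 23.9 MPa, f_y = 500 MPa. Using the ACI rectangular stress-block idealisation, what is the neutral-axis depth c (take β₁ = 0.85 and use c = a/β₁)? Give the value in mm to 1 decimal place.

c ≈ 245.3 mm

T = A_s f_y = 3940 × 500 = 1970000 N = 1970 kN.
Setting C = 0.85 f'_c a b equal to T: a = 1970000/(0.85 × 23.9 × 465) = 208.543 mm.
With β₁ = 0.85, c = a/β₁ = 208.543/0.85 = 245.3 mm.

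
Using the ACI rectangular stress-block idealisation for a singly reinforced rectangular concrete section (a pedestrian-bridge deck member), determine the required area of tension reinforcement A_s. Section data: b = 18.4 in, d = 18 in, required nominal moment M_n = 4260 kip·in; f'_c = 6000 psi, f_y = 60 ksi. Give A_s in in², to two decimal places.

From M_n = 0.85 f'_c a b (d − a/2):
a = d − √(d² − 2M_n/(0.85 f'_c b)) = 18 − √(18² − 2 × 4260/(0.85 × 6 × 18.4)) = 2.729 in.
A_s = 0.85 f'_c a b / f_y = 0.85 × 6 × 2.729 × 18.4 / 60 = 4.268 in².

A_s ≈ 4.27 in²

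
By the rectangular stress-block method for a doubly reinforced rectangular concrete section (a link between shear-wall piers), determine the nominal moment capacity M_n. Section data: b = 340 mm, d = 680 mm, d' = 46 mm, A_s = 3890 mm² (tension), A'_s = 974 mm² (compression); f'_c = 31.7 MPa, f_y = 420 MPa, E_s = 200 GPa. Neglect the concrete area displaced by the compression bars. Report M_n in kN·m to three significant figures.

M_n ≈ 1010 kN·m

Assume both tension and compression steel yield.
Net tension couple steel: A_s − A'_s = 2916 mm².
a = (A_s − A'_s) f_y / (0.85 f'_c b) = 1224720/(0.85 × 31.7 × 340) = 133.68 mm.
c = a/β₁ = 133.68/0.824 = 162.23 mm; ε'_s = 0.003(c − d')/c = 0.0021 ≥ f_y/E_s = 0.0021, so compression steel does yield.
M_n = (A_s − A'_s) f_y (d − a/2) + A'_s f_y (d − d') = [1224720 × (680 − 66.84) + 409080 × (680 − 46)] × 10⁻⁶ = 750.95 + 259.36 = 1010.31 kN·m.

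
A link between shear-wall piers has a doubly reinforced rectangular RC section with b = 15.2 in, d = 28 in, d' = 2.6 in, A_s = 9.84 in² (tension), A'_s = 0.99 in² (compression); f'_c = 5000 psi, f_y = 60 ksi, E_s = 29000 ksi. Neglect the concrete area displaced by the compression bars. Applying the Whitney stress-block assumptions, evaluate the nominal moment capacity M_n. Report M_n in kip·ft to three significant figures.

M_n ≈ 1180 kip·ft

Assume both steels yield.
a = (A_s − A'_s) f_y/(0.85 f'_c b) = (9.84 − 0.99) × 60/(0.85 × 5 × 15.2) = 8.220 in.
c = a/β₁ = 8.220/0.8 = 10.275 in; ε'_s = 0.003(c − d')/c = 0.0022 ≥ ε_y = 0.0021, so the compression steel yields.
M_n = (A_s − A'_s) f_y (d − a/2) + A'_s f_y (d − d') = 531 × (28 − 4.11) + 59.4 × (28 − 2.6) = 12685.6 + 1508.8 = 14194.4 kip·in = 14194.4/12 = 1182.87 kip·ft.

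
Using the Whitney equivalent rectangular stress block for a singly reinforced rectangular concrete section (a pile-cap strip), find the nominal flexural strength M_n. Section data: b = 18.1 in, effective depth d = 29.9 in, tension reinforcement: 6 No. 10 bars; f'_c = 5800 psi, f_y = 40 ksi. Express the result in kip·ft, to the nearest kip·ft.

M_n ≈ 716 kip·ft

A_s = 6 × 1.27 = 7.62 in².
T = A_s f_y = 7.62 × 40 = 304.8 kips.
a = T/(0.85 f'_c b) = 304.8/(0.85 × 5.8 × 18.1) = 3.416 in.
M_n = T(d − a/2) = 304.8 × (29.9 − 1.708) = 8592.9 kip·in = 8592.9/12 = 716.08 kip·ft.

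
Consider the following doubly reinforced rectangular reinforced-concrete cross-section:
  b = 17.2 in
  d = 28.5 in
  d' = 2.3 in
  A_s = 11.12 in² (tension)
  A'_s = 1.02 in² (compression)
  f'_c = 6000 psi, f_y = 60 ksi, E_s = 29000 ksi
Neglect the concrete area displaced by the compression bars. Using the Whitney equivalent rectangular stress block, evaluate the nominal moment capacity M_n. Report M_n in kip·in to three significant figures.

M_n ≈ 16800 kip·in

Assume both steels yield.
a = (A_s − A'_s) f_y/(0.85 f'_c b) = (11.12 − 1.02) × 60/(0.85 × 6 × 17.2) = 6.908 in.
c = a/β₁ = 6.908/0.75 = 9.211 in; ε'_s = 0.003(c − d')/c = 0.0023 ≥ ε_y = 0.0021, so the compression steel yields.
M_n = (A_s − A'_s) f_y (d − a/2) + A'_s f_y (d − d') = 606 × (28.5 − 3.454) + 61.2 × (28.5 − 2.3) = 15177.9 + 1603.4 = 16781.3 kip·in.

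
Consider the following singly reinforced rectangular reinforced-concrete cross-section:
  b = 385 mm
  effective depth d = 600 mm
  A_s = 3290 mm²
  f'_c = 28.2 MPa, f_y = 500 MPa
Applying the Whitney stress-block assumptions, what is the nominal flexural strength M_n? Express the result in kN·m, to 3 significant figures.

M_n ≈ 840 kN·m

T = A_s f_y = 3290 × 500 = 1645000 N = 1645 kN.
From C = T: a = T/(0.85 f'_c b) = 1645000/(0.85 × 28.2 × 385) = 178.25 mm.
M_n = T(d − a/2) = 1645 kN × (600 − 89.125) mm = 840.39 kN·m.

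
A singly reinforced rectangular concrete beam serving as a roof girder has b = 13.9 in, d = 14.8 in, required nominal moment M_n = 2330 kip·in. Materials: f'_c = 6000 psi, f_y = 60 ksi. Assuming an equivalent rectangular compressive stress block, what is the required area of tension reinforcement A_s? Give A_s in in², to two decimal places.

A_s ≈ 2.86 in²

From M_n = 0.85 f'_c a b (d − a/2):
a = d − √(d² − 2M_n/(0.85 f'_c b)) = 14.8 − √(14.8² − 2 × 2330/(0.85 × 6 × 13.9)) = 2.418 in.
A_s = 0.85 f'_c a b / f_y = 0.85 × 6 × 2.418 × 13.9 / 60 = 2.857 in².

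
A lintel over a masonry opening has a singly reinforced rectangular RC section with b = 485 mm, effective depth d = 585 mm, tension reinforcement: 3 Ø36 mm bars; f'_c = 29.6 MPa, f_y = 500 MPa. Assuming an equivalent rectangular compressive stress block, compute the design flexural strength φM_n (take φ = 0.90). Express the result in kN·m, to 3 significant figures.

A_s = 3 × 1018 = 3054 mm².
T = A_s f_y = 3054 × 500 = 1527000 N = 1527 kN.
From C = T: a = T/(0.85 f'_c b) = 1527000/(0.85 × 29.6 × 485) = 125.14 mm.
M_n = T(d − a/2) = 1527 kN × (585 − 62.57) mm = 797.75 kN·m.
φM_n = 0.90 × 797.75 = 717.98 kN·m.

φM_n ≈ 718 kN·m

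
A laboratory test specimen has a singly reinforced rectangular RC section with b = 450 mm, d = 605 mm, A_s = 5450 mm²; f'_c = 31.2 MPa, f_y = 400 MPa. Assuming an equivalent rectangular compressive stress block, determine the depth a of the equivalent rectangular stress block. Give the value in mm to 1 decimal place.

T = A_s f_y = 5450 × 400 = 2180000 N = 2180 kN.
Setting C = 0.85 f'_c a b equal to T: a = 2180000/(0.85 × 31.2 × 450) = 182.7 mm.

a ≈ 182.7 mm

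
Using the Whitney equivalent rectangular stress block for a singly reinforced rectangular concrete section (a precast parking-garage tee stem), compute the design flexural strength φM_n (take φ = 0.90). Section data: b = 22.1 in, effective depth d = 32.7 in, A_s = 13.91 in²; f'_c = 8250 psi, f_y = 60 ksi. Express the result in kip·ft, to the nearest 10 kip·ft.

φM_n ≈ 1880 kip·ft

T = A_s f_y = 13.91 × 60 = 834.6 kips.
a = T/(0.85 f'_c b) = 834.6/(0.85 × 8.25 × 22.1) = 5.385 in.
M_n = T(d − a/2) = 834.6 × (32.7 − 2.6925) = 25044.3 kip·in = 25044.3/12 = 2087.03 kip·ft.
φM_n = 0.90 × 2087.03 = 1878.33 kip·ft.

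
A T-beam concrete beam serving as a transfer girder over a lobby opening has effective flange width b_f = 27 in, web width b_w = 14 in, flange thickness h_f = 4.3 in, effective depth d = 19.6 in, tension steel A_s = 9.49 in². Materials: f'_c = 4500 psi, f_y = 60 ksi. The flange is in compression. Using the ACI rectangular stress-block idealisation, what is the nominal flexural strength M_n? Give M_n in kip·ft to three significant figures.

M_n ≈ 793 kip·ft

Tension: T = A_s f_y = 9.49 × 60 = 569.4 kips.
Try a within the flange: a = T/(0.85 f'_c b_f) = 569.4/(0.85 × 4.5 × 27) = 5.513 in.
a = 5.513 > h_f = 4.3 in: the block extends into the web. Split into flange-overhang and web parts.
C_f = 0.85 f'_c (b_f − b_w) h_f = 0.85 × 4.5 × (27 − 14) × 4.3 = 213.8 kips.
Remaining web compression depth: a_w = (T − C_f)/(0.85 f'_c b_w) = (569.4 − 213.8)/(0.85 × 4.5 × 14) = 6.641 in.
M_n = C_f(d − h_f/2) + (T − C_f)(d − a_w/2) = 213.8 × (19.6 − 2.15) + 355.6 × (19.6 − 3.3205) = 3730.8 + 5789.0 = 9519.8 kip·in.
M_n = 9519.8/12 = 793.32 kip·ft.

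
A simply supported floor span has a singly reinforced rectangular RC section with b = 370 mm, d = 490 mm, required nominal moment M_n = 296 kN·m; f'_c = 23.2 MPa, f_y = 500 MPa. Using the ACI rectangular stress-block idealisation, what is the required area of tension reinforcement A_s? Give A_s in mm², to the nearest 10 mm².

With M_n = 0.85 f'_c a b (d − a/2), solve the quadratic for a:
a = d − √(d² − 2M_n/(0.85 f'_c b)) = 490 − √(490² − 2 × 296×10⁶/(0.85 × 23.2 × 370)) = 91.30 mm.
A_s = 0.85 f'_c a b / f_y = 0.85 × 23.2 × 91.30 × 370 / 500 = 1332.3 mm².

A_s ≈ 1330 mm²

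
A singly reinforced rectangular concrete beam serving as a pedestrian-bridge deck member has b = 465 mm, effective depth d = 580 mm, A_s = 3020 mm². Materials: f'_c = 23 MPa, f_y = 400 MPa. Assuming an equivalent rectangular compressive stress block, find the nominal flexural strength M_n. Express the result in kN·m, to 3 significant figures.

T = A_s f_y = 3020 × 400 = 1208000 N = 1208 kN.
From C = T: a = T/(0.85 f'_c b) = 1208000/(0.85 × 23 × 465) = 132.88 mm.
M_n = T(d − a/2) = 1208 kN × (580 − 66.44) mm = 620.38 kN·m.

M_n ≈ 620 kN·m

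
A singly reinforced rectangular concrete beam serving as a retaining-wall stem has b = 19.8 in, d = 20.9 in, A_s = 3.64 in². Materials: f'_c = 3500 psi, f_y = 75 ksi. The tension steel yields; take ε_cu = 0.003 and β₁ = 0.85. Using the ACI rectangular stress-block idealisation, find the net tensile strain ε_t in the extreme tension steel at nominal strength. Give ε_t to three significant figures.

a = A_s f_y/(0.85 f'_c b) = 4.635 in.
β₁ = 0.85, so c = a/β₁ = 4.635/0.85 = 5.453 in.
From the linear strain diagram with ε_cu = 0.003: ε_t = 0.003 (d − c)/c = 0.003 × (20.9 − 5.453)/5.453 = 0.00850.
Since ε_t ≥ 0.005, the section is tension-controlled.

ε_t ≈ 0.00850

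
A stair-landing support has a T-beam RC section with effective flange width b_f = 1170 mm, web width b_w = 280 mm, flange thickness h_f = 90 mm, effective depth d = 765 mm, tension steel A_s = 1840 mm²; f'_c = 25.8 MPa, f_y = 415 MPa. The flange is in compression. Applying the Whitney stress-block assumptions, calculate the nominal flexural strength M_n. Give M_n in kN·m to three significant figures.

Tension: T = A_s f_y = 1840 × 415 = 763600 N.
Try a within the flange: a = T/(0.85 f'_c b_f) = 763600/(0.85 × 25.8 × 1170) = 29.76 mm.
Since a = 29.76 ≤ h_f = 90 mm, the stress block lies entirely in the flange; analyse as a rectangular beam of width b_f.
M_n = T(d − a/2) = 763600 × (765 − 14.88) = 572.79 × 10⁶ N·mm.
M_n = 572.79 kN·m.

M_n ≈ 573 kN·m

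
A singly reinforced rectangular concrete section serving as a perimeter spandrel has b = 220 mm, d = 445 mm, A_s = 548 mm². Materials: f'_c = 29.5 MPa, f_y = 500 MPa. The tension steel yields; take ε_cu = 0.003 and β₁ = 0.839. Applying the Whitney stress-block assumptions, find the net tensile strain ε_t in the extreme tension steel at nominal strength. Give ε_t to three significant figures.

ε_t ≈ 0.0196

a = A_s f_y/(0.85 f'_c b) = 49.67 mm.
β₁ = 0.839, so c = a/β₁ = 49.67/0.839 = 59.20 mm.
From the linear strain diagram with ε_cu = 0.003: ε_t = 0.003 (d − c)/c = 0.003 × (445 − 59.20)/59.20 = 0.0196.
Since ε_t ≥ 0.005, the section is tension-controlled.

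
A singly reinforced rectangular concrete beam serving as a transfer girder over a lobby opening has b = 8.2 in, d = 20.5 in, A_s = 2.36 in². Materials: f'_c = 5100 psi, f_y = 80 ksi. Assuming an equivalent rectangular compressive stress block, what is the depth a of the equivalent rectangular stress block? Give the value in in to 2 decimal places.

a ≈ 5.31 in

T = A_s f_y = 2.36 × 80 = 188.8 kips.
a = T/(0.85 f'_c b) = 188.8/(0.85 × 5.1 × 8.2) = 5.31 in.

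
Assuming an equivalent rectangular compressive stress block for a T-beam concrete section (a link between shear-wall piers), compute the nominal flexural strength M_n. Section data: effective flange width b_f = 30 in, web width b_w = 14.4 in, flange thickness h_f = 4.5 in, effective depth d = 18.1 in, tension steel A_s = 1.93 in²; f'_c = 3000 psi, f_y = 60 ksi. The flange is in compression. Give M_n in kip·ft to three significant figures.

Tension: T = A_s f_y = 1.93 × 60 = 115.8 kips.
Try a within the flange: a = T/(0.85 f'_c b_f) = 115.8/(0.85 × 3 × 30) = 1.514 in.
Since a = 1.514 ≤ h_f = 4.5 in, the stress block lies entirely in the flange; analyse as a rectangular beam of width b_f.
M_n = T(d − a/2) = 115.8 × (18.1 − 0.757) = 2008.3 kip·in.
M_n = 2008.3/12 = 167.36 kip·ft.

M_n ≈ 167 kip·ft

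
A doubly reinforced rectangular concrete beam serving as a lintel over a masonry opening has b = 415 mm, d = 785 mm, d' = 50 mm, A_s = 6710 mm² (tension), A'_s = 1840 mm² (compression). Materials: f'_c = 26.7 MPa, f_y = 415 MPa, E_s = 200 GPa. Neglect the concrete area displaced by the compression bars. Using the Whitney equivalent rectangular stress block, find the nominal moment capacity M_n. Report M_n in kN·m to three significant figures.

M_n ≈ 1930 kN·m

Assume both tension and compression steel yield.
Net tension couple steel: A_s − A'_s = 4870 mm².
a = (A_s − A'_s) f_y / (0.85 f'_c b) = 2021050/(0.85 × 26.7 × 415) = 214.58 mm.
c = a/β₁ = 214.58/0.85 = 252.45 mm; ε'_s = 0.003(c − d')/c = 0.0024 ≥ f_y/E_s = 0.0021, so compression steel does yield.
M_n = (A_s − A'_s) f_y (d − a/2) + A'_s f_y (d − d') = [2021050 × (785 − 107.29) + 763600 × (785 − 50)] × 10⁻⁶ = 1369.69 + 561.25 = 1930.94 kN·m.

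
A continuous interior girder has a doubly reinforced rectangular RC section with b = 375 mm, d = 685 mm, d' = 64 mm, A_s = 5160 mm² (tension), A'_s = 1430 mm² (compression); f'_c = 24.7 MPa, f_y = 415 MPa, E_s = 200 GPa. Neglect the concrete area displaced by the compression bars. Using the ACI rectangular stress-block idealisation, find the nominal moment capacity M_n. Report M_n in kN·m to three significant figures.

M_n ≈ 1280 kN·m

Assume both tension and compression steel yield.
Net tension couple steel: A_s − A'_s = 3730 mm².
a = (A_s − A'_s) f_y / (0.85 f'_c b) = 1547950/(0.85 × 24.7 × 375) = 196.61 mm.
c = a/β₁ = 196.61/0.85 = 231.31 mm; ε'_s = 0.003(c − d')/c = 0.0022 ≥ f_y/E_s = 0.0021, so compression steel does yield.
M_n = (A_s − A'_s) f_y (d − a/2) + A'_s f_y (d − d') = [1547950 × (685 − 98.305) + 593450 × (685 − 64)] × 10⁻⁶ = 908.17 + 368.53 = 1276.70 kN·m.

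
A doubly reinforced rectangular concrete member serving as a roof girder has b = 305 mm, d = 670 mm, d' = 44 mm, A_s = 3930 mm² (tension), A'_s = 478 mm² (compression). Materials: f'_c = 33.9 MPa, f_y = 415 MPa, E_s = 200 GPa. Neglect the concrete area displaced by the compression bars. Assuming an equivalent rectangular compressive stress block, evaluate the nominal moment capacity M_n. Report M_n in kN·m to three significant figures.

M_n ≈ 967 kN·m

Assume both tension and compression steel yield.
Net tension couple steel: A_s − A'_s = 3452 mm².
a = (A_s − A'_s) f_y / (0.85 f'_c b) = 1432580/(0.85 × 33.9 × 305) = 163.00 mm.
c = a/β₁ = 163.00/0.808 = 201.73 mm; ε'_s = 0.003(c − d')/c = 0.0023 ≥ f_y/E_s = 0.0021, so compression steel does yield.
M_n = (A_s − A'_s) f_y (d − a/2) + A'_s f_y (d − d') = [1432580 × (670 − 81.5) + 198370 × (670 − 44)] × 10⁻⁶ = 843.07 + 124.18 = 967.25 kN·m.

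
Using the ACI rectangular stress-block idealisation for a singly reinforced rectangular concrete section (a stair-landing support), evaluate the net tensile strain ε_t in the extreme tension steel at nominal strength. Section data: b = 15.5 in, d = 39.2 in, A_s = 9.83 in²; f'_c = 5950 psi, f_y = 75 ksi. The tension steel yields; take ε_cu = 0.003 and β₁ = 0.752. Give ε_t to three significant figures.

a = A_s f_y/(0.85 f'_c b) = 9.405 in.
β₁ = 0.752, so c = a/β₁ = 9.405/0.752 = 12.507 in.
From the linear strain diagram with ε_cu = 0.003: ε_t = 0.003 (d − c)/c = 0.003 × (39.2 − 12.507)/12.507 = 0.00640.
Since ε_t ≥ 0.005, the section is tension-controlled.

ε_t ≈ 0.00640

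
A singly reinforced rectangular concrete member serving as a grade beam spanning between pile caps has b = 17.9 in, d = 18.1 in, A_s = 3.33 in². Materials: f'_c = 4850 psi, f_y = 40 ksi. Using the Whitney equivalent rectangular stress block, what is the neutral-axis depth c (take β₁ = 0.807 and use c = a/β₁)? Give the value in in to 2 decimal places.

c ≈ 2.24 in

T = A_s f_y = 3.33 × 40 = 133.2 kips.
a = T/(0.85 f'_c b) = 133.2/(0.85 × 4.85 × 17.9) = 1.8051 in.
With β₁ = 0.807, c = a/β₁ = 1.8051/0.807 = 2.24 in.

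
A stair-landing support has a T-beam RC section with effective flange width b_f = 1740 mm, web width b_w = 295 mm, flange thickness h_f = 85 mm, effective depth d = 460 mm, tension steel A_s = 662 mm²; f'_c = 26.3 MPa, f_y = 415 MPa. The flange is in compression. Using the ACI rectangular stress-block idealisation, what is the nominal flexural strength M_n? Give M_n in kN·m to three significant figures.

Tension: T = A_s f_y = 662 × 415 = 274730 N.
Try a within the flange: a = T/(0.85 f'_c b_f) = 274730/(0.85 × 26.3 × 1740) = 7.06 mm.
Since a = 7.06 ≤ h_f = 85 mm, the stress block lies entirely in the flange; analyse as a rectangular beam of width b_f.
M_n = T(d − a/2) = 274730 × (460 − 3.53) = 125.41 × 10⁶ N·mm.
M_n = 125.41 kN·m.

M_n ≈ 125 kN·m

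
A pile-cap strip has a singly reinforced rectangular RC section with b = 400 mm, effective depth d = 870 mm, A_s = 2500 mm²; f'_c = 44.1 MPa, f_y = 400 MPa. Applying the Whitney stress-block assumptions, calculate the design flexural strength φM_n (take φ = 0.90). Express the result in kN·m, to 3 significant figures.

φM_n ≈ 753 kN·m

T = A_s f_y = 2500 × 400 = 1000000 N = 1000 kN.
From C = T: a = T/(0.85 f'_c b) = 1000000/(0.85 × 44.1 × 400) = 66.69 mm.
M_n = T(d − a/2) = 1000 kN × (870 − 33.345) mm = 836.66 kN·m.
φM_n = 0.90 × 836.66 = 752.99 kN·m.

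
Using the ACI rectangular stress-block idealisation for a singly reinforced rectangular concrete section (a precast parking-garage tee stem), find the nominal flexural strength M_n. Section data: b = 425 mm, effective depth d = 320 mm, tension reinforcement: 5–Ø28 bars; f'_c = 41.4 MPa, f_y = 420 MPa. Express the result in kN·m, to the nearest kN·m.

M_n ≈ 358 kN·m

A_s = 5 × 616 = 3080 mm².
T = A_s f_y = 3080 × 420 = 1293600 N = 1293.6 kN.
From C = T: a = T/(0.85 f'_c b) = 1293600/(0.85 × 41.4 × 425) = 86.50 mm.
M_n = T(d − a/2) = 1293.6 kN × (320 − 43.25) mm = 358.00 kN·m.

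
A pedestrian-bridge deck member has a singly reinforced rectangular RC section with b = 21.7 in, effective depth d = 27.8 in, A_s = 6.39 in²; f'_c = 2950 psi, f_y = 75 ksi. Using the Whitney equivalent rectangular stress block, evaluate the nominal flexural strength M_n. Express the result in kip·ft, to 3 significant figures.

T = A_s f_y = 6.39 × 75 = 479.25 kips.
a = T/(0.85 f'_c b) = 479.25/(0.85 × 2.95 × 21.7) = 8.808 in.
M_n = T(d − a/2) = 479.25 × (27.8 − 4.404) = 11212.5 kip·in = 11212.5/12 = 934.38 kip·ft.

M_n ≈ 934 kip·ft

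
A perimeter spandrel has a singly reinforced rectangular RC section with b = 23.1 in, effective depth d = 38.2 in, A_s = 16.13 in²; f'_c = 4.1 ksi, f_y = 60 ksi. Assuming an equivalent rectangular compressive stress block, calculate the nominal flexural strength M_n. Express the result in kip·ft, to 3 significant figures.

T = A_s f_y = 16.13 × 60 = 967.8 kips.
a = T/(0.85 f'_c b) = 967.8/(0.85 × 4.1 × 23.1) = 12.022 in.
M_n = T(d − a/2) = 967.8 × (38.2 − 6.011) = 31152.5 kip·in = 31152.5/12 = 2596.04 kip·ft.

M_n ≈ 2600 kip·ft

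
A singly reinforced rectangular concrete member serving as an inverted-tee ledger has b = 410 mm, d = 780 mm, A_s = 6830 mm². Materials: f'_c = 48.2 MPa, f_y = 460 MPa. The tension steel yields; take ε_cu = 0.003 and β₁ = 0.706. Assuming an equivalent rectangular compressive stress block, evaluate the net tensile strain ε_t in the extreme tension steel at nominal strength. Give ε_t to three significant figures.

ε_t ≈ 0.00583

a = A_s f_y/(0.85 f'_c b) = 187.04 mm.
β₁ = 0.706, so c = a/β₁ = 187.04/0.706 = 264.93 mm.
From the linear strain diagram with ε_cu = 0.003: ε_t = 0.003 (d − c)/c = 0.003 × (780 − 264.93)/264.93 = 0.00583.
Since ε_t ≥ 0.005, the section is tension-controlled.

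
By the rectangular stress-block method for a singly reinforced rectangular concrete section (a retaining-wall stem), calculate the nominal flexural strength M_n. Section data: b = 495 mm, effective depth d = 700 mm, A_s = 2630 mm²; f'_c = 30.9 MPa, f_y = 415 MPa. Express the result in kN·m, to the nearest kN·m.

T = A_s f_y = 2630 × 415 = 1091450 N = 1091.45 kN.
From C = T: a = T/(0.85 f'_c b) = 1091450/(0.85 × 30.9 × 495) = 83.95 mm.
M_n = T(d − a/2) = 1091.45 kN × (700 − 41.975) mm = 718.20 kN·m.

M_n ≈ 718 kN·m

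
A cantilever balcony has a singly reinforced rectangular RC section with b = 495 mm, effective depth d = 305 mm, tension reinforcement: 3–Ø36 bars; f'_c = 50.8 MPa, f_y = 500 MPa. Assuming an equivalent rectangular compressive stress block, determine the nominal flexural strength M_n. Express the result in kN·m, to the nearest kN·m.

A_s = 3 × 1018 = 3054 mm².
T = A_s f_y = 3054 × 500 = 1527000 N = 1527 kN.
From C = T: a = T/(0.85 f'_c b) = 1527000/(0.85 × 50.8 × 495) = 71.44 mm.
M_n = T(d − a/2) = 1527 kN × (305 − 35.72) mm = 411.19 kN·m.

M_n ≈ 411 kN·m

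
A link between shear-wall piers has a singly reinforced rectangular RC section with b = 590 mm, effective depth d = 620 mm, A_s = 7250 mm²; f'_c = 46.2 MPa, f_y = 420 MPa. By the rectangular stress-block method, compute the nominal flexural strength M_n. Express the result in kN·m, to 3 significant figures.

M_n ≈ 1690 kN·m

T = A_s f_y = 7250 × 420 = 3045000 N = 3045 kN.
From C = T: a = T/(0.85 f'_c b) = 3045000/(0.85 × 46.2 × 590) = 131.42 mm.
M_n = T(d − a/2) = 3045 kN × (620 − 65.71) mm = 1687.81 kN·m.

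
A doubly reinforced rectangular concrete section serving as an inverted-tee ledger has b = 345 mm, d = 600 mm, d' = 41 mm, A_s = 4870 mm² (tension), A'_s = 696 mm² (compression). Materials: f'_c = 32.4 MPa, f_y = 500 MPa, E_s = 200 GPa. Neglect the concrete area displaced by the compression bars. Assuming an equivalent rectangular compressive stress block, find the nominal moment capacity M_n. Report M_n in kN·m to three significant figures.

M_n ≈ 1220 kN·m

Assume both tension and compression steel yield.
Net tension couple steel: A_s − A'_s = 4174 mm².
a = (A_s − A'_s) f_y / (0.85 f'_c b) = 2087000/(0.85 × 32.4 × 345) = 219.65 mm.
c = a/β₁ = 219.65/0.819 = 268.19 mm; ε'_s = 0.003(c − d')/c = 0.0025 ≥ f_y/E_s = 0.0025, so compression steel does yield.
M_n = (A_s − A'_s) f_y (d − a/2) + A'_s f_y (d − d') = [2087000 × (600 − 109.825) + 348000 × (600 − 41)] × 10⁻⁶ = 1023.00 + 194.53 = 1217.53 kN·m.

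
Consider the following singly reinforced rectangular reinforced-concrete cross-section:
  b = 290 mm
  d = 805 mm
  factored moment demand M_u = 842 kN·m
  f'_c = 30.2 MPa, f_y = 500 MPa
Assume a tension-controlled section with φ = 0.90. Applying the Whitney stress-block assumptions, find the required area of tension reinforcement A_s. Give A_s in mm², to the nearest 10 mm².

A_s ≈ 2610 mm²

M_n = M_u/φ = 842/0.90 = 935.556 kN·m.
With M_n = 0.85 f'_c a b (d − a/2), solve the quadratic for a:
a = d − √(d² − 2M_n/(0.85 f'_c b)) = 805 − √(805² − 2 × 935.556×10⁶/(0.85 × 30.2 × 290)) = 175.18 mm.
A_s = 0.85 f'_c a b / f_y = 0.85 × 30.2 × 175.18 × 290 / 500 = 2608.2 mm².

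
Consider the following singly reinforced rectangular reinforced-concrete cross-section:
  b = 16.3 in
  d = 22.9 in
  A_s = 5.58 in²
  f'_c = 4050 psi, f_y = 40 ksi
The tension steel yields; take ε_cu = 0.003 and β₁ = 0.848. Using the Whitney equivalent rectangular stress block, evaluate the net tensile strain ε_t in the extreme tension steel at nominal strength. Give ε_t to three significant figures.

a = A_s f_y/(0.85 f'_c b) = 3.978 in.
β₁ = 0.848, so c = a/β₁ = 3.978/0.848 = 4.691 in.
From the linear strain diagram with ε_cu = 0.003: ε_t = 0.003 (d − c)/c = 0.003 × (22.9 − 4.691)/4.691 = 0.0116.
Since ε_t ≥ 0.005, the section is tension-controlled.

ε_t ≈ 0.0116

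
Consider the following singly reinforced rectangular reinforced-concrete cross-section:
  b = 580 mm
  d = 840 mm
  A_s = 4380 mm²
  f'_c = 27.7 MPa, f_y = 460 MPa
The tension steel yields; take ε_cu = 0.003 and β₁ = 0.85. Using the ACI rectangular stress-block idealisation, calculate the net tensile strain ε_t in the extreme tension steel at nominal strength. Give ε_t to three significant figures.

a = A_s f_y/(0.85 f'_c b) = 147.54 mm.
β₁ = 0.85, so c = a/β₁ = 147.54/0.85 = 173.58 mm.
From the linear strain diagram with ε_cu = 0.003: ε_t = 0.003 (d − c)/c = 0.003 × (840 − 173.58)/173.58 = 0.0115.
Since ε_t ≥ 0.005, the section is tension-controlled.

ε_t ≈ 0.0115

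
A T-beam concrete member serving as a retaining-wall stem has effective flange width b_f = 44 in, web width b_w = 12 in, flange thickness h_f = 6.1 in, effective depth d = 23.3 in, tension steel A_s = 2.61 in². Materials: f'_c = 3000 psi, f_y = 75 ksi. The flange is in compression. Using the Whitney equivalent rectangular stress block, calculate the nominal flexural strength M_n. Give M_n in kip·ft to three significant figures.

Tension: T = A_s f_y = 2.61 × 75 = 195.75 kips.
Try a within the flange: a = T/(0.85 f'_c b_f) = 195.75/(0.85 × 3 × 44) = 1.745 in.
Since a = 1.745 ≤ h_f = 6.1 in, the stress block lies entirely in the flange; analyse as a rectangular beam of width b_f.
M_n = T(d − a/2) = 195.75 × (23.3 − 0.8725) = 4390.2 kip·in.
M_n = 4390.2/12 = 365.85 kip·ft.

M_n ≈ 366 kip·ft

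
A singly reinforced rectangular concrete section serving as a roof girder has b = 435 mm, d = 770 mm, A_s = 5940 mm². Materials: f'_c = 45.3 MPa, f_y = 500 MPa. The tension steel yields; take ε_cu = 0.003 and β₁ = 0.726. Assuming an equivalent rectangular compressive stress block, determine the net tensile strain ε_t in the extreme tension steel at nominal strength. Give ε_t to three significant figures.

a = A_s f_y/(0.85 f'_c b) = 177.32 mm.
β₁ = 0.726, so c = a/β₁ = 177.32/0.726 = 244.24 mm.
From the linear strain diagram with ε_cu = 0.003: ε_t = 0.003 (d − c)/c = 0.003 × (770 − 244.24)/244.24 = 0.00646.
Since ε_t ≥ 0.005, the section is tension-controlled.

ε_t ≈ 0.00646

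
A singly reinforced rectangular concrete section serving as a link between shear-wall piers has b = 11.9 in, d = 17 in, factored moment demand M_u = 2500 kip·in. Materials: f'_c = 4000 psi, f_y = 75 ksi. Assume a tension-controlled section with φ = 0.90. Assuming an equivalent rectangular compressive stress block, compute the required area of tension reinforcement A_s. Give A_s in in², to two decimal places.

M_n = M_u/φ = 2500/0.90 = 2777.78 kip·in.
From M_n = 0.85 f'_c a b (d − a/2):
a = d − √(d² − 2M_n/(0.85 f'_c b)) = 17 − √(17² − 2 × 2777.78/(0.85 × 4 × 11.9)) = 4.684 in.
A_s = 0.85 f'_c a b / f_y = 0.85 × 4 × 4.684 × 11.9 / 75 = 2.527 in².

A_s ≈ 2.53 in²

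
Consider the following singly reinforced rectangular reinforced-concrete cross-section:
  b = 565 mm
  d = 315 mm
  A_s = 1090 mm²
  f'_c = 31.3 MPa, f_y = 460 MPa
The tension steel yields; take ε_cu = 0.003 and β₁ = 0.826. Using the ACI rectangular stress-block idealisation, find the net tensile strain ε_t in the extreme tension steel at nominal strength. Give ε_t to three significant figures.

ε_t ≈ 0.0204

a = A_s f_y/(0.85 f'_c b) = 33.36 mm.
β₁ = 0.826, so c = a/β₁ = 33.36/0.826 = 40.39 mm.
From the linear strain diagram with ε_cu = 0.003: ε_t = 0.003 (d − c)/c = 0.003 × (315 − 40.39)/40.39 = 0.0204.
Since ε_t ≥ 0.005, the section is tension-controlled.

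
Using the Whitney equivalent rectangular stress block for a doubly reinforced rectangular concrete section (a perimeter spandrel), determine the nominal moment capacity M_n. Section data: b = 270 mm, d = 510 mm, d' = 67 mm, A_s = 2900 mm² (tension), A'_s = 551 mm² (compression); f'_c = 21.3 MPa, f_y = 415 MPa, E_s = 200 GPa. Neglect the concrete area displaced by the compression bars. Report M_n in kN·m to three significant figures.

M_n ≈ 501 kN·m

Assume both tension and compression steel yield.
Net tension couple steel: A_s − A'_s = 2349 mm².
a = (A_s − A'_s) f_y / (0.85 f'_c b) = 974835/(0.85 × 21.3 × 270) = 199.42 mm.
c = a/β₁ = 199.42/0.85 = 234.61 mm; ε'_s = 0.003(c − d')/c = 0.0021 ≥ f_y/E_s = 0.0021, so compression steel does yield.
M_n = (A_s − A'_s) f_y (d − a/2) + A'_s f_y (d − d') = [974835 × (510 − 99.71) + 228665 × (510 − 67)] × 10⁻⁶ = 399.97 + 101.30 = 501.27 kN·m.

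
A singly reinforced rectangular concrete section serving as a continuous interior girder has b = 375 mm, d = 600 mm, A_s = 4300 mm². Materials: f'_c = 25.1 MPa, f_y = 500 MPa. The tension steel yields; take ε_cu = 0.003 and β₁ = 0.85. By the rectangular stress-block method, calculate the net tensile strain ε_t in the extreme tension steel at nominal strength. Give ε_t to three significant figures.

a = A_s f_y/(0.85 f'_c b) = 268.73 mm.
β₁ = 0.85, so c = a/β₁ = 268.73/0.85 = 316.15 mm.
From the linear strain diagram with ε_cu = 0.003: ε_t = 0.003 (d − c)/c = 0.003 × (600 − 316.15)/316.15 = 0.00269.
ε_t < 0.004 — the section is over-reinforced for flexure under ACI limits.

ε_t ≈ 0.00269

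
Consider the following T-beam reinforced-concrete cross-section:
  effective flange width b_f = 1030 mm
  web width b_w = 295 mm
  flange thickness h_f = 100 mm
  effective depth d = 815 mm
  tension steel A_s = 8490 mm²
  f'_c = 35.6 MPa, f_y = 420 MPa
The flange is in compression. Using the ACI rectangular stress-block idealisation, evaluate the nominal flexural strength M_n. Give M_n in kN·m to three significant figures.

Tension: T = A_s f_y = 8490 × 420 = 3565800 N.
Try a within the flange: a = T/(0.85 f'_c b_f) = 3565800/(0.85 × 35.6 × 1030) = 114.41 mm.
a = 114.41 > h_f = 100 mm: the block extends into the web. Split into flange-overhang and web parts.
C_f = 0.85 f'_c (b_f − b_w) h_f = 0.85 × 35.6 × (1030 − 295) × 100 = 2224110 N.
Remaining web compression depth: a_w = (T − C_f)/(0.85 f'_c b_w) = (3565800 − 2224110)/(0.85 × 35.6 × 295) = 150.30 mm.
M_n = C_f(d − h_f/2) + (T − C_f)(d − a_w/2) = 2224110 × (815 − 50) + 1341690 × (815 − 75.15) = 1701.44 + 992.65 = 2694.09 × 10⁶ N·mm.
M_n = 2694.09 kN·m.

M_n ≈ 2690 kN·m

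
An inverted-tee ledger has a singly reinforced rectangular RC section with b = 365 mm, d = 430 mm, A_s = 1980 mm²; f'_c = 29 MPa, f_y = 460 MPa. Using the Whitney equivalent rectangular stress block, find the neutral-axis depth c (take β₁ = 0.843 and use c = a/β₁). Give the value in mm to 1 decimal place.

T = A_s f_y = 1980 × 460 = 910800 N = 910.8 kN.
Setting C = 0.85 f'_c a b equal to T: a = 910800/(0.85 × 29 × 365) = 101.231 mm.
With β₁ = 0.843, c = a/β₁ = 101.231/0.843 = 120.1 mm.

c ≈ 120.1 mm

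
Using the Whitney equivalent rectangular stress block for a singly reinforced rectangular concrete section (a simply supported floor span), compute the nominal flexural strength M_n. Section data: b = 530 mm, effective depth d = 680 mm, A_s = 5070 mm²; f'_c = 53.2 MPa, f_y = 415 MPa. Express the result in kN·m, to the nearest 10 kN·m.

T = A_s f_y = 5070 × 415 = 2104050 N = 2104.05 kN.
From C = T: a = T/(0.85 f'_c b) = 2104050/(0.85 × 53.2 × 530) = 87.79 mm.
M_n = T(d − a/2) = 2104.05 kN × (680 − 43.895) mm = 1338.40 kN·m.

M_n ≈ 1340 kN·m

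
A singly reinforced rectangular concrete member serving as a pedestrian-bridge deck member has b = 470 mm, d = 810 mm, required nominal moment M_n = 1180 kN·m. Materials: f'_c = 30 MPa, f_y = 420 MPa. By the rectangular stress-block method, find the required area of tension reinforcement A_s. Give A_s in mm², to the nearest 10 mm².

A_s ≈ 3780 mm²

With M_n = 0.85 f'_c a b (d − a/2), solve the quadratic for a:
a = d − √(d² − 2M_n/(0.85 f'_c b)) = 810 − √(810² − 2 × 1180×10⁶/(0.85 × 30 × 470)) = 132.37 mm.
A_s = 0.85 f'_c a b / f_y = 0.85 × 30 × 132.37 × 470 / 420 = 3777.3 mm².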